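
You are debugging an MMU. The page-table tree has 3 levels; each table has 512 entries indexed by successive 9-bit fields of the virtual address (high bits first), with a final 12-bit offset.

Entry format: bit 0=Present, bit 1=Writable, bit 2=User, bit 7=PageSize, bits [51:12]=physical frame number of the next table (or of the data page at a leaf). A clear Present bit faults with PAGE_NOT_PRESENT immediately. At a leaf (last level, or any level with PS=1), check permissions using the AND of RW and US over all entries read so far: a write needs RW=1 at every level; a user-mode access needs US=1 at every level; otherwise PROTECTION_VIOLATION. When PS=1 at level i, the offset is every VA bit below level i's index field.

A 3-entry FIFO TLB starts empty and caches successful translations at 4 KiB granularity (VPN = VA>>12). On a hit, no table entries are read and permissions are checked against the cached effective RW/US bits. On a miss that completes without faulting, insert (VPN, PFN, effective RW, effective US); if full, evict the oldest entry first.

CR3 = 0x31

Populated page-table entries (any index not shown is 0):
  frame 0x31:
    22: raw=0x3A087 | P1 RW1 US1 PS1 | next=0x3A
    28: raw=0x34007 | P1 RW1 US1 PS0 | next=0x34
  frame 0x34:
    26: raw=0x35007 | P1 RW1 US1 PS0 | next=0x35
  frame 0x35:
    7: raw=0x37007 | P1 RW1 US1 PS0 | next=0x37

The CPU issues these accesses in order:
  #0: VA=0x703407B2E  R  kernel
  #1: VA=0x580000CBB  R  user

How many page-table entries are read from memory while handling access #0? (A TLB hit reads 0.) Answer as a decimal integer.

Walk each access:
#0 VA=0x703407B2E (r,kernel):
  [0] read 0x31 idx=28: raw=0x34007 flags P=1 W=1 U=1 S=0
  [1] read 0x34 idx=26: raw=0x35007 flags P=1 W=1 U=1 S=0
  [2] read 0x35 idx=7: raw=0x37007 flags P=1 W=1 U=1 S=0
  → PA=0x37B2E  (3 entries read)
#1 VA=0x580000CBB (r,user):
  [0] read 0x31 idx=22: raw=0x3A087 flags P=1 W=1 U=1 S=1
  → PA=0x3ACBB (huge @L0)  (1 entries read)

Entries read for #0: 3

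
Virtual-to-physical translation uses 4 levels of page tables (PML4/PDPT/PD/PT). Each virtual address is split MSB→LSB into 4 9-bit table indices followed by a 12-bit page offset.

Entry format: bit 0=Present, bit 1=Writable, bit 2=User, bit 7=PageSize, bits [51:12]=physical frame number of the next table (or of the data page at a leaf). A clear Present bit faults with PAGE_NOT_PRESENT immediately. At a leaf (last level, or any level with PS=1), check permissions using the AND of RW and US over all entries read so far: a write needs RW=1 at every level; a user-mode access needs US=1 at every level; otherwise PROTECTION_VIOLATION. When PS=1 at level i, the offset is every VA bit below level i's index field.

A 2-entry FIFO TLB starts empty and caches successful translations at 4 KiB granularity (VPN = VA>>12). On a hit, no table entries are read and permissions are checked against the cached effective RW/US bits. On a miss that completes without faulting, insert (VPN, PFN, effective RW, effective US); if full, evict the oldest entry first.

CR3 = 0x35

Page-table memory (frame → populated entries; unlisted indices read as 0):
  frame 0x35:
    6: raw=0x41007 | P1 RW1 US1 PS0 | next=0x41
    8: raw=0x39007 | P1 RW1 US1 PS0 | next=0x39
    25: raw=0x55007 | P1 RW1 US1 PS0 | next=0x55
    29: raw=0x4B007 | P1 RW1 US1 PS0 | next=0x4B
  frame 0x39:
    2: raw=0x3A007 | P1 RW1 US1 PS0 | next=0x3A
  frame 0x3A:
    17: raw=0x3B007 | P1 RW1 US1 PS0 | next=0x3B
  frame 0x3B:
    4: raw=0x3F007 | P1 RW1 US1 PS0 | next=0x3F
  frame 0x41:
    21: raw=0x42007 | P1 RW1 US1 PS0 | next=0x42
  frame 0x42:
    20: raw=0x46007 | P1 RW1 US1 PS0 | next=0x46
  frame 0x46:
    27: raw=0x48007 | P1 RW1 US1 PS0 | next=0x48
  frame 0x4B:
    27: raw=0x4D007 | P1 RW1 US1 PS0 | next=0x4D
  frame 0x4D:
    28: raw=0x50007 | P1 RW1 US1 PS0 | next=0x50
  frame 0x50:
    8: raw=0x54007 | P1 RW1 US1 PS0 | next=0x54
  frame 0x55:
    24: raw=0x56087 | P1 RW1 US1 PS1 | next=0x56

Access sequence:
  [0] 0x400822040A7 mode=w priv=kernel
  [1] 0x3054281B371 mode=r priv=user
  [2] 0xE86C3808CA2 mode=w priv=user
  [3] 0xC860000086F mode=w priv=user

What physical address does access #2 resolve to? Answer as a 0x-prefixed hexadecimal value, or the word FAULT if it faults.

Walk each access:
#0 VA=0x400822040A7 (w,kernel):
  L0: frame=0x35 idx=8 entry=0x39007 [P=1 RW=1 US=1 PS=0]
  L1: frame=0x39 idx=2 entry=0x3A007 [P=1 RW=1 US=1 PS=0]
  L2: frame=0x3A idx=17 entry=0x3B007 [P=1 RW=1 US=1 PS=0]
  L3: frame=0x3B idx=4 entry=0x3F007 [P=1 RW=1 US=1 PS=0]
  ✓ 0x3F0A7  — 4 lookups
#1 VA=0x3054281B371 (r,user):
  L0: frame=0x35 idx=6 entry=0x41007 [P=1 RW=1 US=1 PS=0]
  L1: frame=0x41 idx=21 entry=0x42007 [P=1 RW=1 US=1 PS=0]
  L2: frame=0x42 idx=20 entry=0x46007 [P=1 RW=1 US=1 PS=0]
  L3: frame=0x46 idx=27 entry=0x48007 [P=1 RW=1 US=1 PS=0]
  ✓ 0x48371  — 4 lookups
#2 VA=0xE86C3808CA2 (w,user):
  L0: frame=0x35 idx=29 entry=0x4B007 [P=1 RW=1 US=1 PS=0]
  L1: frame=0x4B idx=27 entry=0x4D007 [P=1 RW=1 US=1 PS=0]
  L2: frame=0x4D idx=28 entry=0x50007 [P=1 RW=1 US=1 PS=0]
  L3: frame=0x50 idx=8 entry=0x54007 [P=1 RW=1 US=1 PS=0]
  ✓ 0x54CA2  — 4 lookups
#3 VA=0xC860000086F (w,user):
  L0: frame=0x35 idx=25 entry=0x55007 [P=1 RW=1 US=1 PS=0]
  L1: frame=0x55 idx=24 entry=0x56087 [P=1 RW=1 US=1 PS=1]
  ✓ 0x5686F (huge @L1)  — 2 lookups

Access #2 PA: 0x54CA2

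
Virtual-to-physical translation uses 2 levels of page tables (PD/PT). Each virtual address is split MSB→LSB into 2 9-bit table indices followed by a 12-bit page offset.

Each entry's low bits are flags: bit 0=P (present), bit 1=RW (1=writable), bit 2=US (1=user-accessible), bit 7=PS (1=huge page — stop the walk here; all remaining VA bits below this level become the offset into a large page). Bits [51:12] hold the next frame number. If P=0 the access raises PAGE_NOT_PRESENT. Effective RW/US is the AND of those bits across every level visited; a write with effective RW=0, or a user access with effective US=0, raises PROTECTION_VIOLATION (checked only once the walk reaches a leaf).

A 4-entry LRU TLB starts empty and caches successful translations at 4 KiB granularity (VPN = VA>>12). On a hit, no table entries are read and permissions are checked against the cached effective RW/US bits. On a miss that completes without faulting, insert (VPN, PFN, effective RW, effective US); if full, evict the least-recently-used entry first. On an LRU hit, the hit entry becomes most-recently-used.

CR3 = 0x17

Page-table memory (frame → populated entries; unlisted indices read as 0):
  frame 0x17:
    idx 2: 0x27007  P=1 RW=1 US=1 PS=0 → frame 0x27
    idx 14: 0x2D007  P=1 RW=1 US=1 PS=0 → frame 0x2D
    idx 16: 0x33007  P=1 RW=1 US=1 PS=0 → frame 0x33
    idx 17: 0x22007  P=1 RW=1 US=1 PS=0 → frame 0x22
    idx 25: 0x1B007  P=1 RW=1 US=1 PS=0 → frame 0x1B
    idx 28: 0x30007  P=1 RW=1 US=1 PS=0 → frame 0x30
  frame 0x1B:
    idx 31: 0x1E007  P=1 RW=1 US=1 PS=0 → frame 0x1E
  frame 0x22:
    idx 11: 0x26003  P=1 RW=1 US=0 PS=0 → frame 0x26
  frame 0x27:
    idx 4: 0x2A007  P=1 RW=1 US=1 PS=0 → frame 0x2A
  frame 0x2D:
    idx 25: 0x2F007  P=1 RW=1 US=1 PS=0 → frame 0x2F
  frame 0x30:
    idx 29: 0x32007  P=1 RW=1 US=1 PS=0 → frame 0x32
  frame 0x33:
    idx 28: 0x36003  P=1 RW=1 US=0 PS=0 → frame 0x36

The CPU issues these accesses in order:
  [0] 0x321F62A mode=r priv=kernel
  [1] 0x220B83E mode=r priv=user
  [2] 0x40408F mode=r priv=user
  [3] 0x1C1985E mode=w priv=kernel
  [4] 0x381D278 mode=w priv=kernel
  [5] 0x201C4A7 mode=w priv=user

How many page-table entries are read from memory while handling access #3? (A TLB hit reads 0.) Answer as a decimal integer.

Walk each access:
#0 VA=0x321F62A (r,kernel):
  L0: frame=0x17 idx=25 entry=0x1B007 [P=1 RW=1 US=1 PS=0]
  L1: frame=0x1B idx=31 entry=0x1E007 [P=1 RW=1 US=1 PS=0]
  ✓ 0x1E62A  — 2 lookups
#1 VA=0x220B83E (r,user):
  L0: frame=0x17 idx=17 entry=0x22007 [P=1 RW=1 US=1 PS=0]
  L1: frame=0x22 idx=11 entry=0x26003 [P=1 RW=1 US=0 PS=0]
  → PROTECTION_VIOLATION  (2 entries read)
#2 VA=0x40408F (r,user):
  L0: frame=0x17 idx=2 entry=0x27007 [P=1 RW=1 US=1 PS=0]
  L1: frame=0x27 idx=4 entry=0x2A007 [P=1 RW=1 US=1 PS=0]
  ✓ 0x2A08F  — 2 lookups
#3 VA=0x1C1985E (w,kernel):
  L0: frame=0x17 idx=14 entry=0x2D007 [P=1 RW=1 US=1 PS=0]
  L1: frame=0x2D idx=25 entry=0x2F007 [P=1 RW=1 US=1 PS=0]
  ✓ 0x2F85E  — 2 lookups
#4 VA=0x381D278 (w,kernel):
  L0: frame=0x17 idx=28 entry=0x30007 [P=1 RW=1 US=1 PS=0]
  L1: frame=0x30 idx=29 entry=0x32007 [P=1 RW=1 US=1 PS=0]
  ✓ 0x32278  — 2 lookups
#5 VA=0x201C4A7 (w,user):
  L0: frame=0x17 idx=16 entry=0x33007 [P=1 RW=1 US=1 PS=0]
  L1: frame=0x33 idx=28 entry=0x36003 [P=1 RW=1 US=0 PS=0]
  → PROTECTION_VIOLATION  (2 entries read)

Entries read for #3: 2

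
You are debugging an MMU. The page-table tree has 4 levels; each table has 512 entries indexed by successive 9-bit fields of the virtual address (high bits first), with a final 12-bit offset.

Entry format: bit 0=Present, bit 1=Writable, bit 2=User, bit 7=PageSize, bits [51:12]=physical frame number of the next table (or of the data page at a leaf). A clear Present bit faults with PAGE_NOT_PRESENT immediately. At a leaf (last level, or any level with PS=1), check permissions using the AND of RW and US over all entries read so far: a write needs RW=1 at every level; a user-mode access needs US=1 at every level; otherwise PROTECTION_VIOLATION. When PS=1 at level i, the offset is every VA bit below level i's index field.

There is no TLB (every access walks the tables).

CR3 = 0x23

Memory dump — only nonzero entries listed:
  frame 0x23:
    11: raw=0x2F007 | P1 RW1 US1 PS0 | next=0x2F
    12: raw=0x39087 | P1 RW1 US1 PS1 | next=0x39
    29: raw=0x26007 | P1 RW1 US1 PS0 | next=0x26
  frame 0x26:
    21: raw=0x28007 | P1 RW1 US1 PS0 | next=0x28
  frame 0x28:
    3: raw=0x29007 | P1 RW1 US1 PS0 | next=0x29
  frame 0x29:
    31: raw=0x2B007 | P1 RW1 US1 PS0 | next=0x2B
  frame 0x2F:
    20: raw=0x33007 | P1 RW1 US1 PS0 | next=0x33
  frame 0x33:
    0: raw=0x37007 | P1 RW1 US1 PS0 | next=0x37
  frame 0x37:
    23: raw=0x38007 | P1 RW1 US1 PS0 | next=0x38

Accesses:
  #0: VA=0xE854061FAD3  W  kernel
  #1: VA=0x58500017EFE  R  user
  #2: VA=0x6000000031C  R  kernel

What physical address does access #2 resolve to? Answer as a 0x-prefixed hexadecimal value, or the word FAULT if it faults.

Walk each access:
#0 VA=0xE854061FAD3 (w,kernel):
  L0 @0x23[29] → 0x26007  P=1,RW=1,US=1,PS=0
  L1 @0x26[21] → 0x28007  P=1,RW=1,US=1,PS=0
  L2 @0x28[3] → 0x29007  P=1,RW=1,US=1,PS=0
  L3 @0x29[31] → 0x2B007  P=1,RW=1,US=1,PS=0
  ✓ 0x2BAD3  — 4 lookups
#1 VA=0x58500017EFE (r,user):
  L0 @0x23[11] → 0x2F007  P=1,RW=1,US=1,PS=0
  L1 @0x2F[20] → 0x33007  P=1,RW=1,US=1,PS=0
  L2 @0x33[0] → 0x37007  P=1,RW=1,US=1,PS=0
  L3 @0x37[23] → 0x38007  P=1,RW=1,US=1,PS=0
  ✓ 0x38EFE  — 4 lookups
#2 VA=0x6000000031C (r,kernel):
  L0 @0x23[12] → 0x39087  P=1,RW=1,US=1,PS=1
  ✓ 0x3931C (huge @L0)  — 1 lookups

Access #2 PA: 0x3931C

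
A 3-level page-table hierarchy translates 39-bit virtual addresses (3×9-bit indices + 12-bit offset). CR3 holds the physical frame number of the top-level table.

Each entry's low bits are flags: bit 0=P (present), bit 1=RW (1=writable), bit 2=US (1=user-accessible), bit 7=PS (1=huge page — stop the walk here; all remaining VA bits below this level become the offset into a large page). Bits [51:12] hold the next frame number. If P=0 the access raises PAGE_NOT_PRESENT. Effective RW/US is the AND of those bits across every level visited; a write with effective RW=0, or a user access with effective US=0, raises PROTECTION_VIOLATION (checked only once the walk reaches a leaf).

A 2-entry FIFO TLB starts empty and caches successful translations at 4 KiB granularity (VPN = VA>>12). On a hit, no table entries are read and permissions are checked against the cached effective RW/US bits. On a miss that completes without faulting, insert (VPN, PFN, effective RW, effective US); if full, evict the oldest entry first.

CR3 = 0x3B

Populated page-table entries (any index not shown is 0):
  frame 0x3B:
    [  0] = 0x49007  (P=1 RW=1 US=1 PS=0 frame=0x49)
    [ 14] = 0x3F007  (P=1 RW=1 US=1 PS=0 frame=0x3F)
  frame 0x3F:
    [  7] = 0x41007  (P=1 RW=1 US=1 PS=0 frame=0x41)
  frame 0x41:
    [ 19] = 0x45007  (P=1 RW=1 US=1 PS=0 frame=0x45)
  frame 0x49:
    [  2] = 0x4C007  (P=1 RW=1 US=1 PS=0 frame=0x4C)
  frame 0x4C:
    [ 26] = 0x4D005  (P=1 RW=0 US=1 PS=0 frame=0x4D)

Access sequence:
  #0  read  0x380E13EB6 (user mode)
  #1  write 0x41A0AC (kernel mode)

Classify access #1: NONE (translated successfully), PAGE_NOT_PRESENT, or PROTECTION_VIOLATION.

Per-access translation:
#0 VA=0x380E13EB6 (r,user):
  lvl0: tbl 0x3B, slot 14 ⇒ 0x3F007 (P1/RW1/US1/PS0)
  lvl1: tbl 0x3F, slot 7 ⇒ 0x41007 (P1/RW1/US1/PS0)
  lvl2: tbl 0x41, slot 19 ⇒ 0x45007 (P1/RW1/US1/PS0)
  → PA=0x45EB6  (3 entries read)
#1 VA=0x41A0AC (w,kernel):
  lvl0: tbl 0x3B, slot 0 ⇒ 0x49007 (P1/RW1/US1/PS0)
  lvl1: tbl 0x49, slot 2 ⇒ 0x4C007 (P1/RW1/US1/PS0)
  lvl2: tbl 0x4C, slot 26 ⇒ 0x4D005 (P1/RW0/US1/PS0)
  ⇒ fault: PROTECTION_VIOLATION  — 3 lookups

Access #1 fault: PROTECTION_VIOLATION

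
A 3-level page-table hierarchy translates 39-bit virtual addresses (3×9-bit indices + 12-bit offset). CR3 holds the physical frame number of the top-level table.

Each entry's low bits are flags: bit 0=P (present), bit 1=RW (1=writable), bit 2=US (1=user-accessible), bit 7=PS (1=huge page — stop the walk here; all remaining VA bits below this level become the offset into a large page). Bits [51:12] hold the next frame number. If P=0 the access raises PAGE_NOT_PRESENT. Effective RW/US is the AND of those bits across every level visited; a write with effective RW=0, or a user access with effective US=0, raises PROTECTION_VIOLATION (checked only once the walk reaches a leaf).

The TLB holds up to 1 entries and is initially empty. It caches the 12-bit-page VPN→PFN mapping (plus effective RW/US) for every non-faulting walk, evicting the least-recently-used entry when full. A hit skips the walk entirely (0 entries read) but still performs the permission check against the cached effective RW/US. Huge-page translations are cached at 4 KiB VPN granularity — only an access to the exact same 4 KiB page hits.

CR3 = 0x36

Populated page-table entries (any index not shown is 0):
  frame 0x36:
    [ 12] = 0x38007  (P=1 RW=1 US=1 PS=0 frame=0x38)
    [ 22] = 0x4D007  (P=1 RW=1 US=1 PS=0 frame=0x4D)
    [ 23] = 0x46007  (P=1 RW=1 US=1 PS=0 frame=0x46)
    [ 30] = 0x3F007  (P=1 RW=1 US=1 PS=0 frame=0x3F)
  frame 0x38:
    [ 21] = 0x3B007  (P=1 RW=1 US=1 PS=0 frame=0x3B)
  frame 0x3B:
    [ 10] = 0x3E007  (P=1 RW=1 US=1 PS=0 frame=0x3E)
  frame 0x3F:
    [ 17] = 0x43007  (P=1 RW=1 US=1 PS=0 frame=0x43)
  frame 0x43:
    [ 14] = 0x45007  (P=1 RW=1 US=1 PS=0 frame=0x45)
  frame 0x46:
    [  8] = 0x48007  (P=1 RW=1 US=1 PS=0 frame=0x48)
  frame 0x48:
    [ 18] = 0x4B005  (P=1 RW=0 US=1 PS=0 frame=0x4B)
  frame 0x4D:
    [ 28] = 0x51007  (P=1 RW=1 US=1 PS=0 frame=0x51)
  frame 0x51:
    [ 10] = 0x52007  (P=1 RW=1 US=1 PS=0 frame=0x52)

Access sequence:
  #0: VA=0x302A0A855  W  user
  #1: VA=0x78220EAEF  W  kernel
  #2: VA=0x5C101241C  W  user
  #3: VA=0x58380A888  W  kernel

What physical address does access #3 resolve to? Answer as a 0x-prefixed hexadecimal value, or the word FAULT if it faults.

Per-access translation:
#0 VA=0x302A0A855 (w,user):
  L0: frame=0x36 idx=12 entry=0x38007 [P=1 RW=1 US=1 PS=0]
  L1: frame=0x38 idx=21 entry=0x3B007 [P=1 RW=1 US=1 PS=0]
  L2: frame=0x3B idx=10 entry=0x3E007 [P=1 RW=1 US=1 PS=0]
  → PA=0x3E855  (3 entries read)
#1 VA=0x78220EAEF (w,kernel):
  L0: frame=0x36 idx=30 entry=0x3F007 [P=1 RW=1 US=1 PS=0]
  L1: frame=0x3F idx=17 entry=0x43007 [P=1 RW=1 US=1 PS=0]
  L2: frame=0x43 idx=14 entry=0x45007 [P=1 RW=1 US=1 PS=0]
  → PA=0x45AEF  (3 entries read)
#2 VA=0x5C101241C (w,user):
  L0: frame=0x36 idx=23 entry=0x46007 [P=1 RW=1 US=1 PS=0]
  L1: frame=0x46 idx=8 entry=0x48007 [P=1 RW=1 US=1 PS=0]
  L2: frame=0x48 idx=18 entry=0x4B005 [P=1 RW=0 US=1 PS=0]
  ⇒ fault: PROTECTION_VIOLATION  — 3 lookups
#3 VA=0x58380A888 (w,kernel):
  L0: frame=0x36 idx=22 entry=0x4D007 [P=1 RW=1 US=1 PS=0]
  L1: frame=0x4D idx=28 entry=0x51007 [P=1 RW=1 US=1 PS=0]
  L2: frame=0x51 idx=10 entry=0x52007 [P=1 RW=1 US=1 PS=0]
  → PA=0x52888  (3 entries read)

Access #3 PA: 0x52888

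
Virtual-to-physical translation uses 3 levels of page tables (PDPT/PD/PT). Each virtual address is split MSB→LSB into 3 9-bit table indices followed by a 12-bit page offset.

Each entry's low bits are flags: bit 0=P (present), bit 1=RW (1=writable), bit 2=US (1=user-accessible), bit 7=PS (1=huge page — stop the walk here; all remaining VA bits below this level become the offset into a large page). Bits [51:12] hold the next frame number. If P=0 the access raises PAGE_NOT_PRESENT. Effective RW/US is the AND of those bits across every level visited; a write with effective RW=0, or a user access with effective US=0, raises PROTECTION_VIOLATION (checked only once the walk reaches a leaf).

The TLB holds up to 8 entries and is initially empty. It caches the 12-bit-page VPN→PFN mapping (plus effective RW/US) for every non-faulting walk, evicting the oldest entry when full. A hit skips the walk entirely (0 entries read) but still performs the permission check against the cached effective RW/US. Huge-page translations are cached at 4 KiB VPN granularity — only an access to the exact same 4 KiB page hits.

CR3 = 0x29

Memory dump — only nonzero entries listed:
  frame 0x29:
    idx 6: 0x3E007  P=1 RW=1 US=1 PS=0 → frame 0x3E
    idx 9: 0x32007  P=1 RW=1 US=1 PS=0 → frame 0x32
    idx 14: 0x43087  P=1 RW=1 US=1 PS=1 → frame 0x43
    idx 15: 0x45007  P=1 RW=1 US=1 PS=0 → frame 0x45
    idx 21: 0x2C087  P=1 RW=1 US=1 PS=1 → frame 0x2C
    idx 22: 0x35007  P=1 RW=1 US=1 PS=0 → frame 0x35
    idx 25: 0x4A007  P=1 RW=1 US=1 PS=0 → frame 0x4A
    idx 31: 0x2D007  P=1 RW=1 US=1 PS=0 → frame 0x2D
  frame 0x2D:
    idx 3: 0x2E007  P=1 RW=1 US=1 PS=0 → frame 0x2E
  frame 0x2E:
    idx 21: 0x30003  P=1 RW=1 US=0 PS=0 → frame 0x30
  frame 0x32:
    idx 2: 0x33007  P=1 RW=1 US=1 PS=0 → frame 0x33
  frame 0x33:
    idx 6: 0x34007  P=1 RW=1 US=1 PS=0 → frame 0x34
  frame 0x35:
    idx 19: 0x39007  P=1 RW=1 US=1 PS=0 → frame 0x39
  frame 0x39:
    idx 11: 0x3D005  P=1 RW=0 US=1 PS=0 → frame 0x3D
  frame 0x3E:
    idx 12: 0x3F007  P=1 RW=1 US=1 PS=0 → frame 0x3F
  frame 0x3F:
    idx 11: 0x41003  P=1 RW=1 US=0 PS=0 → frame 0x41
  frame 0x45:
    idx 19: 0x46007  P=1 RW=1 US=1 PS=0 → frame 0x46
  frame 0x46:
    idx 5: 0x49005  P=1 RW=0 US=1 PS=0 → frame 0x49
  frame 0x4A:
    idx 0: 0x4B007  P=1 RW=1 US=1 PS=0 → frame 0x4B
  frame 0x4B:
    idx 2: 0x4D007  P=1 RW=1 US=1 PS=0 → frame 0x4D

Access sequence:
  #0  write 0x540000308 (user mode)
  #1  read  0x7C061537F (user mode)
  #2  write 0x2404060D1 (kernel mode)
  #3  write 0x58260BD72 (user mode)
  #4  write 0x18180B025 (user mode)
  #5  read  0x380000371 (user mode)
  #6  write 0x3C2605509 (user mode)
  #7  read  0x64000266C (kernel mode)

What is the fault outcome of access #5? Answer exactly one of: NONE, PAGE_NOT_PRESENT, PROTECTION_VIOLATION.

Per-access translation:
#0 VA=0x540000308 (w,user):
  L0 @0x29[21] → 0x2C087  P=1,RW=1,US=1,PS=1
  ⇒ phys 0x2C308 (huge @L0)  [1 reads]
#1 VA=0x7C061537F (r,user):
  L0 @0x29[31] → 0x2D007  P=1,RW=1,US=1,PS=0
  L1 @0x2D[3] → 0x2E007  P=1,RW=1,US=1,PS=0
  L2 @0x2E[21] → 0x30003  P=1,RW=1,US=0,PS=0
  ⇒ fault: PROTECTION_VIOLATION  — 3 lookups
#2 VA=0x2404060D1 (w,kernel):
  L0 @0x29[9] → 0x32007  P=1,RW=1,US=1,PS=0
  L1 @0x32[2] → 0x33007  P=1,RW=1,US=1,PS=0
  L2 @0x33[6] → 0x34007  P=1,RW=1,US=1,PS=0
  ⇒ phys 0x340D1  [3 reads]
#3 VA=0x58260BD72 (w,user):
  L0 @0x29[22] → 0x35007  P=1,RW=1,US=1,PS=0
  L1 @0x35[19] → 0x39007  P=1,RW=1,US=1,PS=0
  L2 @0x39[11] → 0x3D005  P=1,RW=0,US=1,PS=0
  ⇒ fault: PROTECTION_VIOLATION  — 3 lookups
#4 VA=0x18180B025 (w,user):
  L0 @0x29[6] → 0x3E007  P=1,RW=1,US=1,PS=0
  L1 @0x3E[12] → 0x3F007  P=1,RW=1,US=1,PS=0
  L2 @0x3F[11] → 0x41003  P=1,RW=1,US=0,PS=0
  ⇒ fault: PROTECTION_VIOLATION  — 3 lookups
#5 VA=0x380000371 (r,user):
  L0 @0x29[14] → 0x43087  P=1,RW=1,US=1,PS=1
  ⇒ phys 0x43371 (huge @L0)  [1 reads]
#6 VA=0x3C2605509 (w,user):
  L0 @0x29[15] → 0x45007  P=1,RW=1,US=1,PS=0
  L1 @0x45[19] → 0x46007  P=1,RW=1,US=1,PS=0
  L2 @0x46[5] → 0x49005  P=1,RW=0,US=1,PS=0
  ⇒ fault: PROTECTION_VIOLATION  — 3 lookups
#7 VA=0x64000266C (r,kernel):
  L0 @0x29[25] → 0x4A007  P=1,RW=1,US=1,PS=0
  L1 @0x4A[0] → 0x4B007  P=1,RW=1,US=1,PS=0
  L2 @0x4B[2] → 0x4D007  P=1,RW=1,US=1,PS=0
  ⇒ phys 0x4D66C  [3 reads]

Access #5 fault: NONE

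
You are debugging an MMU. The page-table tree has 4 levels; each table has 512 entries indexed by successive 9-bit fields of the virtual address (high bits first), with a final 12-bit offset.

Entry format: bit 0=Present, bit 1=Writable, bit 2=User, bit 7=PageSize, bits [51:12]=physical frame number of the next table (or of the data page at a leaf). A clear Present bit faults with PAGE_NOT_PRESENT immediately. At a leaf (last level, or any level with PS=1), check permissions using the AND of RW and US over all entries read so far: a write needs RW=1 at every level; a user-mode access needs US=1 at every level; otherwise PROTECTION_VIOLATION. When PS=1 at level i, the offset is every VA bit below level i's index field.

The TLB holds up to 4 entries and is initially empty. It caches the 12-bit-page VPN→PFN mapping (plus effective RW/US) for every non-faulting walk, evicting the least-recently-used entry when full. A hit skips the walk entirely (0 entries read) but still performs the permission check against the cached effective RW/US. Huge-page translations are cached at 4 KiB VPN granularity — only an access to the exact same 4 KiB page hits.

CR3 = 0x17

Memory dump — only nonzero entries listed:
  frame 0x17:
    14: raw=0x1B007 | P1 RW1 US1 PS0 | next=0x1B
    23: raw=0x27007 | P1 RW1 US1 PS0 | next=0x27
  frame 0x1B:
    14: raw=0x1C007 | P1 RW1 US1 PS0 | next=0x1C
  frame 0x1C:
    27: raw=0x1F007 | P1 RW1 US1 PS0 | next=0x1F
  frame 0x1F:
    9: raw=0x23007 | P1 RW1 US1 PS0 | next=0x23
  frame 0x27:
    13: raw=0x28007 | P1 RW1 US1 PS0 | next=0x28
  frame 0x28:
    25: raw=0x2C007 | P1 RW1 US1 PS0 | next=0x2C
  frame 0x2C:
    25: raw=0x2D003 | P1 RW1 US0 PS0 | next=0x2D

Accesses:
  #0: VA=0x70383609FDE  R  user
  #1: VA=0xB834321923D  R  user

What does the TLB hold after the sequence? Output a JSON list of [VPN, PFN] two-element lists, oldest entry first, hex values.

Trace:
#0 VA=0x70383609FDE (r,user):
  lvl0: tbl 0x17, slot 14 ⇒ 0x1B007 (P1/RW1/US1/PS0)
  lvl1: tbl 0x1B, slot 14 ⇒ 0x1C007 (P1/RW1/US1/PS0)
  lvl2: tbl 0x1C, slot 27 ⇒ 0x1F007 (P1/RW1/US1/PS0)
  lvl3: tbl 0x1F, slot 9 ⇒ 0x23007 (P1/RW1/US1/PS0)
  → PA=0x23FDE  (4 entries read)
#1 VA=0xB834321923D (r,user):
  lvl0: tbl 0x17, slot 23 ⇒ 0x27007 (P1/RW1/US1/PS0)
  lvl1: tbl 0x27, slot 13 ⇒ 0x28007 (P1/RW1/US1/PS0)
  lvl2: tbl 0x28, slot 25 ⇒ 0x2C007 (P1/RW1/US1/PS0)
  lvl3: tbl 0x2C, slot 25 ⇒ 0x2D003 (P1/RW1/US0/PS0)
  → PROTECTION_VIOLATION  (4 entries read)

TLB: [["0x70383609", "0x23"]]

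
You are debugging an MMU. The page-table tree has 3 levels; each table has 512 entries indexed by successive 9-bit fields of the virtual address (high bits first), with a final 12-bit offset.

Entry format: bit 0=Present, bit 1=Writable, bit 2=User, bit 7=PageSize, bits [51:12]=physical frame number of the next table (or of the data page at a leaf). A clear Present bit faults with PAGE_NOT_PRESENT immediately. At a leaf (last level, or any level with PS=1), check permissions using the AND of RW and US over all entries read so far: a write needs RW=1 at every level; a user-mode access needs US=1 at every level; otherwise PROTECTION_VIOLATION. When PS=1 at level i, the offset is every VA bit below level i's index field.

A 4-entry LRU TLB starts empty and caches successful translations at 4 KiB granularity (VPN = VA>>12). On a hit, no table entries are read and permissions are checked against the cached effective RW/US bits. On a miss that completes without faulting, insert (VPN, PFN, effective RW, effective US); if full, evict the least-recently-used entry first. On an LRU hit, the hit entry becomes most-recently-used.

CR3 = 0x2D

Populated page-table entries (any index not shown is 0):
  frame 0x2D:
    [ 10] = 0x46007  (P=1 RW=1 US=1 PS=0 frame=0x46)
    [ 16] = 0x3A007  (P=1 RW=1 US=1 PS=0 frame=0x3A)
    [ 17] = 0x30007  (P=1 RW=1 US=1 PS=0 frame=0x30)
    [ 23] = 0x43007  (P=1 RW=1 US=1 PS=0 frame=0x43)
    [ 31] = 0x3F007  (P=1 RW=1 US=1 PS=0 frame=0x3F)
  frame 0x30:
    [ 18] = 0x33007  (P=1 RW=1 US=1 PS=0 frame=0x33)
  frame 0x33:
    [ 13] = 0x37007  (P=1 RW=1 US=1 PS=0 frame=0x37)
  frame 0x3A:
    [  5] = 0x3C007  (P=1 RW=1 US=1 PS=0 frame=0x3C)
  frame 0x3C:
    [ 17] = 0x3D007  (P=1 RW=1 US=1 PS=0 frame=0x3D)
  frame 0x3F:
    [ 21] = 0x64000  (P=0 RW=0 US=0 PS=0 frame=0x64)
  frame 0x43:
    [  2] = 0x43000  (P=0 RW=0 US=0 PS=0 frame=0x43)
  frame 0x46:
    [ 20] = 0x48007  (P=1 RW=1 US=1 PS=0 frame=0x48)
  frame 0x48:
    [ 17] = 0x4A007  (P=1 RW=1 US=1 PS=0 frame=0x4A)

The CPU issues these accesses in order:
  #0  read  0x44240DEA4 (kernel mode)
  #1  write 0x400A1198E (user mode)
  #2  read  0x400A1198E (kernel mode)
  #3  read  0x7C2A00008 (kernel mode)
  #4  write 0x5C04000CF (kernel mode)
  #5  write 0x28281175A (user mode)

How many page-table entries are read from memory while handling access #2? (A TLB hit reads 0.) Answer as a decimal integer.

Walk each access:
#0 VA=0x44240DEA4 (r,kernel):
  lvl0: tbl 0x2D, slot 17 ⇒ 0x30007 (P1/RW1/US1/PS0)
  lvl1: tbl 0x30, slot 18 ⇒ 0x33007 (P1/RW1/US1/PS0)
  lvl2: tbl 0x33, slot 13 ⇒ 0x37007 (P1/RW1/US1/PS0)
  → PA=0x37EA4  (3 entries read)
#1 VA=0x400A1198E (w,user):
  lvl0: tbl 0x2D, slot 16 ⇒ 0x3A007 (P1/RW1/US1/PS0)
  lvl1: tbl 0x3A, slot 5 ⇒ 0x3C007 (P1/RW1/US1/PS0)
  lvl2: tbl 0x3C, slot 17 ⇒ 0x3D007 (P1/RW1/US1/PS0)
  → PA=0x3D98E  (3 entries read)
#2 VA=0x400A1198E (r,kernel):
  TLB hit vpn=0x400A11 → PA=0x3D98E
#3 VA=0x7C2A00008 (r,kernel):
  lvl0: tbl 0x2D, slot 31 ⇒ 0x3F007 (P1/RW1/US1/PS0)
  lvl1: tbl 0x3F, slot 21 ⇒ 0x64000 (P0/RW0/US0/PS0)
  → PAGE_NOT_PRESENT  (2 entries read)
#4 VA=0x5C04000CF (w,kernel):
  lvl0: tbl 0x2D, slot 23 ⇒ 0x43007 (P1/RW1/US1/PS0)
  lvl1: tbl 0x43, slot 2 ⇒ 0x43000 (P0/RW0/US0/PS0)
  → PAGE_NOT_PRESENT  (2 entries read)
#5 VA=0x28281175A (w,user):
  lvl0: tbl 0x2D, slot 10 ⇒ 0x46007 (P1/RW1/US1/PS0)
  lvl1: tbl 0x46, slot 20 ⇒ 0x48007 (P1/RW1/US1/PS0)
  lvl2: tbl 0x48, slot 17 ⇒ 0x4A007 (P1/RW1/US1/PS0)
  → PA=0x4A75A  (3 entries read)

Entries read for #2: 0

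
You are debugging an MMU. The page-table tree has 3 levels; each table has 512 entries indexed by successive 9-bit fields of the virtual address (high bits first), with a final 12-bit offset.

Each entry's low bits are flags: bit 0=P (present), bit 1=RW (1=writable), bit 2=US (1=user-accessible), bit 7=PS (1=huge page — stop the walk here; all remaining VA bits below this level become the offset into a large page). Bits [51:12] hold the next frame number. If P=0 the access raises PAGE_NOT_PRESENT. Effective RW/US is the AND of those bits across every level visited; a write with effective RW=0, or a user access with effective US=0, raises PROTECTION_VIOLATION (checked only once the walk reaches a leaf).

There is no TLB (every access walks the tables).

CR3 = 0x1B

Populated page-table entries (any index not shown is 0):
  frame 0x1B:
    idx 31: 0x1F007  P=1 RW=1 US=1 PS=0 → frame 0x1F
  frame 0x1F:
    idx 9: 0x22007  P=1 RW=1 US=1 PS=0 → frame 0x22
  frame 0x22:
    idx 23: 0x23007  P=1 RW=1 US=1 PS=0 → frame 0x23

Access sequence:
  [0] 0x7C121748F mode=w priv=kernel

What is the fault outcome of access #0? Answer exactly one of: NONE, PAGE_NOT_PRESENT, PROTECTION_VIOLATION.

Trace:
#0 VA=0x7C121748F (w,kernel):
  L0 @0x1B[31] → 0x1F007  P=1,RW=1,US=1,PS=0
  L1 @0x1F[9] → 0x22007  P=1,RW=1,US=1,PS=0
  L2 @0x22[23] → 0x23007  P=1,RW=1,US=1,PS=0
  → PA=0x2348F  (3 entries read)

Access #0 fault: NONE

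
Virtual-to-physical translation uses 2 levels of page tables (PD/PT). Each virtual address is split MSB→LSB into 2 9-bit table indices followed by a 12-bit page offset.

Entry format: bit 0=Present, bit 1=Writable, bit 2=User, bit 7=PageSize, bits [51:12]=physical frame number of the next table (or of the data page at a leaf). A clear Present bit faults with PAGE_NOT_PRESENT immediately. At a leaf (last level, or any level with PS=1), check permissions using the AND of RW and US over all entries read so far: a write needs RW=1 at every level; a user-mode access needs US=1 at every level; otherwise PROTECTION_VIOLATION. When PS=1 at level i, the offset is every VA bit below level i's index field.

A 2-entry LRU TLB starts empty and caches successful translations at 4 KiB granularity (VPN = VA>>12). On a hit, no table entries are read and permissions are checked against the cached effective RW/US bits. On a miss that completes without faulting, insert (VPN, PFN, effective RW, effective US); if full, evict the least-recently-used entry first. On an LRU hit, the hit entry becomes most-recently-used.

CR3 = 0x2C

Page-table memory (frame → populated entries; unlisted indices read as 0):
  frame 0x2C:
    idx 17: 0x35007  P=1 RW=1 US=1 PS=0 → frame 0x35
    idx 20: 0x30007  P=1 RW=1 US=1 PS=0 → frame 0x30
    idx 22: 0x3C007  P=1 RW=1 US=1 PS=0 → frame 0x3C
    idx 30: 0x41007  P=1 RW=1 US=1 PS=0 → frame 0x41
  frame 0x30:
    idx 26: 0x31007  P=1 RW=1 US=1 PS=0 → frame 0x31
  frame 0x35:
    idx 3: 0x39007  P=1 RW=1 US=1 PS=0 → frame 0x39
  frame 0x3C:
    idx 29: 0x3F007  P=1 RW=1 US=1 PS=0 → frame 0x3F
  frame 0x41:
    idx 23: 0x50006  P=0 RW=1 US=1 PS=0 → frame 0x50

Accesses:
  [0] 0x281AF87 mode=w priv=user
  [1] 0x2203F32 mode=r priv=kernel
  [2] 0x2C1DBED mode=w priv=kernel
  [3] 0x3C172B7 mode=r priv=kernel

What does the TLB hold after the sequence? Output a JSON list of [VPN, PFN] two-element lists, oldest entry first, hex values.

Per-access translation:
#0 VA=0x281AF87 (w,user):
  lvl0: tbl 0x2C, slot 20 ⇒ 0x30007 (P1/RW1/US1/PS0)
  lvl1: tbl 0x30, slot 26 ⇒ 0x31007 (P1/RW1/US1/PS0)
  ⇒ phys 0x31F87  [2 reads]
#1 VA=0x2203F32 (r,kernel):
  lvl0: tbl 0x2C, slot 17 ⇒ 0x35007 (P1/RW1/US1/PS0)
  lvl1: tbl 0x35, slot 3 ⇒ 0x39007 (P1/RW1/US1/PS0)
  ⇒ phys 0x39F32  [2 reads]
#2 VA=0x2C1DBED (w,kernel):
  lvl0: tbl 0x2C, slot 22 ⇒ 0x3C007 (P1/RW1/US1/PS0)
  lvl1: tbl 0x3C, slot 29 ⇒ 0x3F007 (P1/RW1/US1/PS0)
  ⇒ phys 0x3FBED  [2 reads]
#3 VA=0x3C172B7 (r,kernel):
  lvl0: tbl 0x2C, slot 30 ⇒ 0x41007 (P1/RW1/US1/PS0)
  lvl1: tbl 0x41, slot 23 ⇒ 0x50006 (P0/RW1/US1/PS0)
  → PAGE_NOT_PRESENT  (2 entries read)

TLB: [["0x2203", "0x39"], ["0x2C1D", "0x3F"]]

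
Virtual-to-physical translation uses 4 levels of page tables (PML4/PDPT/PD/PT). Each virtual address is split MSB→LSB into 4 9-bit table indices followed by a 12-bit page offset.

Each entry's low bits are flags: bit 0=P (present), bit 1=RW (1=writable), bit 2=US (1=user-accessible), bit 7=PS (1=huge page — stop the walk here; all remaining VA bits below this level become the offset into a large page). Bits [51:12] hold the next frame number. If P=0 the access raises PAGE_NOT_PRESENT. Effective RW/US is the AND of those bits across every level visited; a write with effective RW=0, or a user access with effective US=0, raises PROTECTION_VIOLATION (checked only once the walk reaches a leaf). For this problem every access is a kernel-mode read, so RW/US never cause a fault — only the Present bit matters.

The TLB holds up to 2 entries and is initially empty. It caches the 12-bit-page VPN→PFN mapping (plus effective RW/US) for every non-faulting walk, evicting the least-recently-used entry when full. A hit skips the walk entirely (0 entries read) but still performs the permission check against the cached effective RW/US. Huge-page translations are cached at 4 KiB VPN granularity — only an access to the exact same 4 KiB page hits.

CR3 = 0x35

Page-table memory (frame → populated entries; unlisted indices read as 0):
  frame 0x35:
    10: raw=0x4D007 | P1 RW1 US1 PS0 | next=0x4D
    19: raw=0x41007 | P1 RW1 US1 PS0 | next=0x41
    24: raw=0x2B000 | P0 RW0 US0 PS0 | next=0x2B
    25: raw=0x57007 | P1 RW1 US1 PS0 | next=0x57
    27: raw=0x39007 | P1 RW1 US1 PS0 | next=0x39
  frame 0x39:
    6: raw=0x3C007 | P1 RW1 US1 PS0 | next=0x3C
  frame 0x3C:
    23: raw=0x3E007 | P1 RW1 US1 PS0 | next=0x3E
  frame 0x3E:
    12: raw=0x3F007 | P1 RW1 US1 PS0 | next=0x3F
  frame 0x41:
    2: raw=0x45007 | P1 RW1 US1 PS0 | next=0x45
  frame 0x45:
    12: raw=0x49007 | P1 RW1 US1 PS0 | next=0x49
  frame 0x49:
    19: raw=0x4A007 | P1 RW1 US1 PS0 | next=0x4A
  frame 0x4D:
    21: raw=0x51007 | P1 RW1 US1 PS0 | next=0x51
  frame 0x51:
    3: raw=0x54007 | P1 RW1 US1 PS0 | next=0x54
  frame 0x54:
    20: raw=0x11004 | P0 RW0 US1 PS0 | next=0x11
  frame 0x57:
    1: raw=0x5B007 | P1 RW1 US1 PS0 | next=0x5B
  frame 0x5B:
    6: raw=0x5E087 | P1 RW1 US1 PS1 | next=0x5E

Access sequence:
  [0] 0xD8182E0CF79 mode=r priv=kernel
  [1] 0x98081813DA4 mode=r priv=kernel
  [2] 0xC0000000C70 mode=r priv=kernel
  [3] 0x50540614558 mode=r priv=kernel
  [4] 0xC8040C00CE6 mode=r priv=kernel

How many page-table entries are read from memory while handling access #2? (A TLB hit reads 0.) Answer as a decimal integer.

Walk each access:
#0 VA=0xD8182E0CF79 (r,kernel):
  L0 @0x35[27] → 0x39007  P=1,RW=1,US=1,PS=0
  L1 @0x39[6] → 0x3C007  P=1,RW=1,US=1,PS=0
  L2 @0x3C[23] → 0x3E007  P=1,RW=1,US=1,PS=0
  L3 @0x3E[12] → 0x3F007  P=1,RW=1,US=1,PS=0
  ✓ 0x3FF79  — 4 lookups
#1 VA=0x98081813DA4 (r,kernel):
  L0 @0x35[19] → 0x41007  P=1,RW=1,US=1,PS=0
  L1 @0x41[2] → 0x45007  P=1,RW=1,US=1,PS=0
  L2 @0x45[12] → 0x49007  P=1,RW=1,US=1,PS=0
  L3 @0x49[19] → 0x4A007  P=1,RW=1,US=1,PS=0
  ✓ 0x4ADA4  — 4 lookups
#2 VA=0xC0000000C70 (r,kernel):
  L0 @0x35[24] → 0x2B000  P=0,RW=0,US=0,PS=0
  ✗ PAGE_NOT_PRESENT  [1 reads]
#3 VA=0x50540614558 (r,kernel):
  L0 @0x35[10] → 0x4D007  P=1,RW=1,US=1,PS=0
  L1 @0x4D[21] → 0x51007  P=1,RW=1,US=1,PS=0
  L2 @0x51[3] → 0x54007  P=1,RW=1,US=1,PS=0
  L3 @0x54[20] → 0x11004  P=0,RW=0,US=1,PS=0
  ✗ PAGE_NOT_PRESENT  [4 reads]
#4 VA=0xC8040C00CE6 (r,kernel):
  L0 @0x35[25] → 0x57007  P=1,RW=1,US=1,PS=0
  L1 @0x57[1] → 0x5B007  P=1,RW=1,US=1,PS=0
  L2 @0x5B[6] → 0x5E087  P=1,RW=1,US=1,PS=1
  ✓ 0x5ECE6 (huge @L2)  — 3 lookups

Entries read for #2: 1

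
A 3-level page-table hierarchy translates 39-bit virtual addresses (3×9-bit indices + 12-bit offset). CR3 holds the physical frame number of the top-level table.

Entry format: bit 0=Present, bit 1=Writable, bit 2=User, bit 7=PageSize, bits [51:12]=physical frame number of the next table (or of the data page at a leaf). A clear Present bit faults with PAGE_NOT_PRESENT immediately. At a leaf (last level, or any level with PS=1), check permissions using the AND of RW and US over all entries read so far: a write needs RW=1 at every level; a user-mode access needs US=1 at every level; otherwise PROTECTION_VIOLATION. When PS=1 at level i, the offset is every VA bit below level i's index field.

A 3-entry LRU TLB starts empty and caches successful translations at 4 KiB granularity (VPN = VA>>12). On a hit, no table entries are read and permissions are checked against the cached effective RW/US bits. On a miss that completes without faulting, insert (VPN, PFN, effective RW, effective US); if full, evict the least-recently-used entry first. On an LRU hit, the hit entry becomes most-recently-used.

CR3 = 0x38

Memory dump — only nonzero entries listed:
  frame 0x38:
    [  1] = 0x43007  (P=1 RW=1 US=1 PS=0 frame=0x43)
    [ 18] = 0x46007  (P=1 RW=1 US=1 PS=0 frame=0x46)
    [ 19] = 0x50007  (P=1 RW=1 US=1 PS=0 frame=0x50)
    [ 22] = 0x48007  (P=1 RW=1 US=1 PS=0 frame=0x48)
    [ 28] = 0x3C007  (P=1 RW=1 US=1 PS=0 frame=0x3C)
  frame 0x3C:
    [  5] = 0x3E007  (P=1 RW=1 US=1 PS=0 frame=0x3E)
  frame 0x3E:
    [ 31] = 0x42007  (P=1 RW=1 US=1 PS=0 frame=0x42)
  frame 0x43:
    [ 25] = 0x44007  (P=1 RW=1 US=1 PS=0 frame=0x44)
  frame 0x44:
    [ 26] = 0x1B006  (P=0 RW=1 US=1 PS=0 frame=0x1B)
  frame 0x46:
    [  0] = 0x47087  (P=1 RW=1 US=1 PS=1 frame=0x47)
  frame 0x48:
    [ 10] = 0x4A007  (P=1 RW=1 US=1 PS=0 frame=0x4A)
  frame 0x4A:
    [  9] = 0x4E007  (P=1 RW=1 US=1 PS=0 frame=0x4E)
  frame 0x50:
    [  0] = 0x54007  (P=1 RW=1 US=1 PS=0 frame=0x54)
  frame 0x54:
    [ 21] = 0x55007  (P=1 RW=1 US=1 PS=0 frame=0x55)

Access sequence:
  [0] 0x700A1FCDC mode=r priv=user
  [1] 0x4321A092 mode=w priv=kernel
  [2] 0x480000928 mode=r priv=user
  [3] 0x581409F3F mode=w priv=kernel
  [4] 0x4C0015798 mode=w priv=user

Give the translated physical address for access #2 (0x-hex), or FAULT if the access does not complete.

Trace:
#0 VA=0x700A1FCDC (r,user):
  [0] read 0x38 idx=28: raw=0x3C007 flags P=1 W=1 U=1 S=0
  [1] read 0x3C idx=5: raw=0x3E007 flags P=1 W=1 U=1 S=0
  [2] read 0x3E idx=31: raw=0x42007 flags P=1 W=1 U=1 S=0
  ✓ 0x42CDC  — 3 lookups
#1 VA=0x4321A092 (w,kernel):
  [0] read 0x38 idx=1: raw=0x43007 flags P=1 W=1 U=1 S=0
  [1] read 0x43 idx=25: raw=0x44007 flags P=1 W=1 U=1 S=0
  [2] read 0x44 idx=26: raw=0x1B006 flags P=0 W=1 U=1 S=0
  ⇒ fault: PAGE_NOT_PRESENT  — 3 lookups
#2 VA=0x480000928 (r,user):
  [0] read 0x38 idx=18: raw=0x46007 flags P=1 W=1 U=1 S=0
  [1] read 0x46 idx=0: raw=0x47087 flags P=1 W=1 U=1 S=1
  ✓ 0x47928 (huge @L1)  — 2 lookups
#3 VA=0x581409F3F (w,kernel):
  [0] read 0x38 idx=22: raw=0x48007 flags P=1 W=1 U=1 S=0
  [1] read 0x48 idx=10: raw=0x4A007 flags P=1 W=1 U=1 S=0
  [2] read 0x4A idx=9: raw=0x4E007 flags P=1 W=1 U=1 S=0
  ✓ 0x4EF3F  — 3 lookups
#4 VA=0x4C0015798 (w,user):
  [0] read 0x38 idx=19: raw=0x50007 flags P=1 W=1 U=1 S=0
  [1] read 0x50 idx=0: raw=0x54007 flags P=1 W=1 U=1 S=0
  [2] read 0x54 idx=21: raw=0x55007 flags P=1 W=1 U=1 S=0
  ✓ 0x55798  — 3 lookups

Access #2 PA: 0x47928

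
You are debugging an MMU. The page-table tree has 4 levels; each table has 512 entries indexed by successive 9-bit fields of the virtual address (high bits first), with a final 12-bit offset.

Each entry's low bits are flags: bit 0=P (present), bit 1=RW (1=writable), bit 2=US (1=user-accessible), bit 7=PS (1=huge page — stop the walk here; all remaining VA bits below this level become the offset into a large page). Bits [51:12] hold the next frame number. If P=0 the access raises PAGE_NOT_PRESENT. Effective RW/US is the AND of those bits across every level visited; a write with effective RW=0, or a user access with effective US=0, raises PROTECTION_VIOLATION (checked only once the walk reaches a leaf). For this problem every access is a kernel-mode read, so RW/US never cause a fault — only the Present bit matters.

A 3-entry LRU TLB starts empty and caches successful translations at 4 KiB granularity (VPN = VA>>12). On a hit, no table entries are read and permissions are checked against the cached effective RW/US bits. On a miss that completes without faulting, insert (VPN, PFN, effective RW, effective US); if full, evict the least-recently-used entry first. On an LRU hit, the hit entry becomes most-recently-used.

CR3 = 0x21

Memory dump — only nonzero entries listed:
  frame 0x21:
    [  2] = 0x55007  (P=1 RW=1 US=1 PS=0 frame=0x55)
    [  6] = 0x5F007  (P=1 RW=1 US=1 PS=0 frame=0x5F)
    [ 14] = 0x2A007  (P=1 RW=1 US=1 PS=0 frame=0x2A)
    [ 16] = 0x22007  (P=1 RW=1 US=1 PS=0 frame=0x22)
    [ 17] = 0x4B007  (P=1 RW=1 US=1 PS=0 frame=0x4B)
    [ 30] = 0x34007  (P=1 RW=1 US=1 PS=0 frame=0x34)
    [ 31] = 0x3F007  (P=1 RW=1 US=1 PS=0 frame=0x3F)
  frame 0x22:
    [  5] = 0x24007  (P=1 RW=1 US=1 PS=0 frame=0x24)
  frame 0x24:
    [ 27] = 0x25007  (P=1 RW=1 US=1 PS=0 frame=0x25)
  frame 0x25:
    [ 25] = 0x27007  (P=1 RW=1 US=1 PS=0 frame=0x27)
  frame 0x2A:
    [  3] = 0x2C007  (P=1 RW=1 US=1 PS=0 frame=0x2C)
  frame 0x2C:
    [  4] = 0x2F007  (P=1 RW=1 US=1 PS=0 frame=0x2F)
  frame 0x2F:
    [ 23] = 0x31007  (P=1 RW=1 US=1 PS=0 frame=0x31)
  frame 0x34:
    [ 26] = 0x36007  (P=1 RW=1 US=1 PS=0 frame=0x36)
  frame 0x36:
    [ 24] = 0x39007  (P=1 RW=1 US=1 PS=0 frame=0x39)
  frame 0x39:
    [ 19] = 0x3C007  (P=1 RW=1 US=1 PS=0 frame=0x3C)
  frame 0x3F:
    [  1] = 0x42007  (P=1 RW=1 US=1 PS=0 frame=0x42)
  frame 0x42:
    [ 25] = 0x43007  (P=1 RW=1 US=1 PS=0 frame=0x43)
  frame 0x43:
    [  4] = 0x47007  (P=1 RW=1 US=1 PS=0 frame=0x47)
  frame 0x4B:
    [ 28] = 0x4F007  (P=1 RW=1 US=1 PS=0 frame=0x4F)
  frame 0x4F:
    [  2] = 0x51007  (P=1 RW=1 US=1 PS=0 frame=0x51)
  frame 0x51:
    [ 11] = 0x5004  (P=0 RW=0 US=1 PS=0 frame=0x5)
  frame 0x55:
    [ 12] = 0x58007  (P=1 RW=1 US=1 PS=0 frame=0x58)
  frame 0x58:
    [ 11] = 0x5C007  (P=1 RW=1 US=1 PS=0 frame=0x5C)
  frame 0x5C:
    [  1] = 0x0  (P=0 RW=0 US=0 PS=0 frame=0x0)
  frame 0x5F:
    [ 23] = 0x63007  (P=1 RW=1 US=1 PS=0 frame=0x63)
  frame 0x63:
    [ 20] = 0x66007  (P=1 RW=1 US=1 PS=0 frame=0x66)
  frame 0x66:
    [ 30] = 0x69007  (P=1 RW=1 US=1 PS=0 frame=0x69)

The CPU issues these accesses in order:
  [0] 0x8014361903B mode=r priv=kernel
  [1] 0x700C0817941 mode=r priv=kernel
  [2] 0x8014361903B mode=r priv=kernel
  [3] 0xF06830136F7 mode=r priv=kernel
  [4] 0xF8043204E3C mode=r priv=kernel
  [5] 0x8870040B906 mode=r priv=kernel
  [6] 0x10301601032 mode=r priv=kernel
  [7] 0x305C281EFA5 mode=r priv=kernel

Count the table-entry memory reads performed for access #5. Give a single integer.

Trace:
#0 VA=0x8014361903B (r,kernel):
  L0 @0x21[16] → 0x22007  P=1,RW=1,US=1,PS=0
  L1 @0x22[5] → 0x24007  P=1,RW=1,US=1,PS=0
  L2 @0x24[27] → 0x25007  P=1,RW=1,US=1,PS=0
  L3 @0x25[25] → 0x27007  P=1,RW=1,US=1,PS=0
  ✓ 0x2703B  — 4 lookups
#1 VA=0x700C0817941 (r,kernel):
  L0 @0x21[14] → 0x2A007  P=1,RW=1,US=1,PS=0
  L1 @0x2A[3] → 0x2C007  P=1,RW=1,US=1,PS=0
  L2 @0x2C[4] → 0x2F007  P=1,RW=1,US=1,PS=0
  L3 @0x2F[23] → 0x31007  P=1,RW=1,US=1,PS=0
  ✓ 0x31941  — 4 lookups
#2 VA=0x8014361903B (r,kernel):
  TLB hit vpn=0x80143619 → PA=0x2703B
#3 VA=0xF06830136F7 (r,kernel):
  L0 @0x21[30] → 0x34007  P=1,RW=1,US=1,PS=0
  L1 @0x34[26] → 0x36007  P=1,RW=1,US=1,PS=0
  L2 @0x36[24] → 0x39007  P=1,RW=1,US=1,PS=0
  L3 @0x39[19] → 0x3C007  P=1,RW=1,US=1,PS=0
  ✓ 0x3C6F7  — 4 lookups
#4 VA=0xF8043204E3C (r,kernel):
  L0 @0x21[31] → 0x3F007  P=1,RW=1,US=1,PS=0
  L1 @0x3F[1] → 0x42007  P=1,RW=1,US=1,PS=0
  L2 @0x42[25] → 0x43007  P=1,RW=1,US=1,PS=0
  L3 @0x43[4] → 0x47007  P=1,RW=1,US=1,PS=0
  ✓ 0x47E3C  — 4 lookups
#5 VA=0x8870040B906 (r,kernel):
  L0 @0x21[17] → 0x4B007  P=1,RW=1,US=1,PS=0
  L1 @0x4B[28] → 0x4F007  P=1,RW=1,US=1,PS=0
  L2 @0x4F[2] → 0x51007  P=1,RW=1,US=1,PS=0
  L3 @0x51[11] → 0x5004  P=0,RW=0,US=1,PS=0
  ⇒ fault: PAGE_NOT_PRESENT  — 4 lookups
#6 VA=0x10301601032 (r,kernel):
  L0 @0x21[2] → 0x55007  P=1,RW=1,US=1,PS=0
  L1 @0x55[12] → 0x58007  P=1,RW=1,US=1,PS=0
  L2 @0x58[11] → 0x5C007  P=1,RW=1,US=1,PS=0
  L3 @0x5C[1] → 0x0  P=0,RW=0,US=0,PS=0
  ⇒ fault: PAGE_NOT_PRESENT  — 4 lookups
#7 VA=0x305C281EFA5 (r,kernel):
  L0 @0x21[6] → 0x5F007  P=1,RW=1,US=1,PS=0
  L1 @0x5F[23] → 0x63007  P=1,RW=1,US=1,PS=0
  L2 @0x63[20] → 0x66007  P=1,RW=1,US=1,PS=0
  L3 @0x66[30] → 0x69007  P=1,RW=1,US=1,PS=0
  ✓ 0x69FA5  — 4 lookups

Entries read for #5: 4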